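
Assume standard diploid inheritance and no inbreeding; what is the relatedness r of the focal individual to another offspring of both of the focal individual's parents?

0.5

Each parent–offspring link contributes a factor of 1/2, and independent paths through distinct common ancestors add.
Full sibs share both parents — two paths of length 2: r = 2·(1/2)^2 = 1/2.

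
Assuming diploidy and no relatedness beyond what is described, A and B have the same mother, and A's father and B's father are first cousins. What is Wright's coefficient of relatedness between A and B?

0.28125

Wright's path rule: contributions from independent ancestry routes add.
A and B are related in two ways: half-sibs through their shared mother (r = 1/4) and second cousins through their fathers (r = 1/32).
r = 1/4 + 1/32 = 9/32 = 0.28125.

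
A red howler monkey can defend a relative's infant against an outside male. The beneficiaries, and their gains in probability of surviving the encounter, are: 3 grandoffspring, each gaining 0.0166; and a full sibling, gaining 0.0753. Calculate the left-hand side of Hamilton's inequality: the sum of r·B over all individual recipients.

r to a grandoffspring = 1/4 (two parent–offspring links: r = (1/2)^2 = 1/4).
r to a full sibling = 1/2 (full sibs share both parents — two paths of length 2: r = 2·(1/2)^2 = 1/2).
Summing one r·B term per recipient: 3·0.25·0.0166 + 1·0.5·0.0753 = 0.0501.

0.0501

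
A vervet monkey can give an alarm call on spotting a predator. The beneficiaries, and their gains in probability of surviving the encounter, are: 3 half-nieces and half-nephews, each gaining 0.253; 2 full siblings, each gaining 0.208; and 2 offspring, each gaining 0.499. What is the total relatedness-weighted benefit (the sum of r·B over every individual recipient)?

0.801875

r to a half-niece or half-nephew = 0.125 (half-aunt/uncle↔niece/nephew: one path of length 3: r = (1/2)^3 = 1/8).
r to a full sibling = 0.5 (full sibs share both parents — two paths of length 2: r = 2·(1/2)^2 = 1/2).
r to an offspring = 0.5 (one parent–offspring link: r = (1/2)^1 = 1/2).
Summing one r·B term per recipient: 3·0.125·0.253 + 2·0.5·0.208 + 2·0.5·0.499 = 0.801875.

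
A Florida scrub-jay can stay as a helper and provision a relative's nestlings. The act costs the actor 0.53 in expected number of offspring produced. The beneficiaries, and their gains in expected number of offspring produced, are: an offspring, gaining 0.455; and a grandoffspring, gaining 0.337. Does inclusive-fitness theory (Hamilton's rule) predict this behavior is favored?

Hamilton's rule: the trait is favored when the sum of r·B over every recipient exceeds the actor's cost C.
r to an offspring = 1/2 (one parent–offspring link: r = (1/2)^1 = 1/2).
r to a grandoffspring = 0.25 (two parent–offspring links: r = (1/2)^2 = 1/4).
Summing one r·B term per recipient: 1·0.5·0.455 + 1·0.25·0.337 = 0.31175.
0.31175 < 0.53: the indirect benefit is less than the cost.

No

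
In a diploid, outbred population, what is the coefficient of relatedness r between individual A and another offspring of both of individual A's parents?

Each parent–offspring link contributes a factor of 1/2, and independent paths through distinct common ancestors add.
Full sibs share both parents — two paths of length 2: r = 2·(1/2)^2 = 1/2.

0.5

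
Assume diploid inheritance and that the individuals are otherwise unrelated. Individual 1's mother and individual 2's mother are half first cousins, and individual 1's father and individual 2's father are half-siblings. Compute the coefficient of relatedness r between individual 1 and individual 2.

Wright's path rule: contributions from independent ancestry routes add.
Individual 1 and individual 2 are related in two ways: half second cousins through their mothers (r = 1/64) and half first cousins through their fathers (r = 1/16).
r = 1/64 + 1/16 = 5/64 = 0.078125.

0.078125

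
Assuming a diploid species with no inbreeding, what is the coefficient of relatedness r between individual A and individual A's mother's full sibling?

0.25

Each parent–offspring link contributes a factor of 1/2, and independent paths through distinct common ancestors add.
Full aunt/uncle↔niece/nephew: two paths of length 3 through the shared grandparent pair: r = 2·(1/2)^3 = 1/4.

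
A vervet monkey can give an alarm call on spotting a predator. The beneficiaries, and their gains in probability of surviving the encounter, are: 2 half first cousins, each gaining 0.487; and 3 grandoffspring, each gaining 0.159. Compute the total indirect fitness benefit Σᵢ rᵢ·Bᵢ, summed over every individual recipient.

r to a half first cousin = 0.0625 (half first cousins share one grandparent — one path of length 4: r = (1/2)^4 = 1/16).
r to a grandoffspring = 1/4 (two parent–offspring links: r = (1/2)^2 = 1/4).
Summing one r·B term per recipient: 2·0.0625·0.487 + 3·0.25·0.159 = 0.180125.

0.180125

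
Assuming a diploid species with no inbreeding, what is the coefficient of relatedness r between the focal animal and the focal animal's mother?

Each parent–offspring link contributes a factor of 1/2, and independent paths through distinct common ancestors add.
One parent–offspring link: r = (1/2)^1 = 1/2.

0.5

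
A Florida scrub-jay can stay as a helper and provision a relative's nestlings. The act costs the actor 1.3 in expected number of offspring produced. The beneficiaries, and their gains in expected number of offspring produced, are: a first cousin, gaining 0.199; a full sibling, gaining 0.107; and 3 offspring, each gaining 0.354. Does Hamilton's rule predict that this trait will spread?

Hamilton's rule: the trait is favored when the sum of r·B over every recipient exceeds the actor's cost C.
r to a first cousin = 0.125 (first cousins share one grandparent pair — two paths of length 4: r = 2·(1/2)^4 = 1/8).
r to a full sibling = 1/2 (full sibs share both parents — two paths of length 2: r = 2·(1/2)^2 = 1/2).
r to an offspring = 0.5 (one parent–offspring link: r = (1/2)^1 = 1/2).
Summing one r·B term per recipient: 1·0.125·0.199 + 1·0.5·0.107 + 3·0.5·0.354 = 0.609375.
0.609375 < 1.3: the indirect benefit is less than the cost.

No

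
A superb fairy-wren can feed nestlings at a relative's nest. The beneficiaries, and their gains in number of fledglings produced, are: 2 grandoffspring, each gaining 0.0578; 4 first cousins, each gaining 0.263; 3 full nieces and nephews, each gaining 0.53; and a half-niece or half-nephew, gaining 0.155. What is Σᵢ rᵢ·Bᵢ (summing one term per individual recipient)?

r to a grandoffspring = 1/4 (two parent–offspring links: r = (1/2)^2 = 1/4).
r to a first cousin = 0.125 (first cousins share one grandparent pair — two paths of length 4: r = 2·(1/2)^4 = 1/8).
r to a full niece or nephew = 1/4 (full aunt/uncle↔niece/nephew: two paths of length 3 through the shared grandparent pair: r = 2·(1/2)^3 = 1/4).
r to a half-niece or half-nephew = 0.125 (half-aunt/uncle↔niece/nephew: one path of length 3: r = (1/2)^3 = 1/8).
Summing one r·B term per recipient: 2·0.25·0.0578 + 4·0.125·0.263 + 3·0.25·0.53 + 1·0.125·0.155 = 0.577275.

0.577275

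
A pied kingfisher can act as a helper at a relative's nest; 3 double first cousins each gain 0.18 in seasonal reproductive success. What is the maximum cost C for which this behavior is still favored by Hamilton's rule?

0.135

r to a double first cousin = 1/4 (double first cousins share both grandparent pairs — four paths of length 4: r = 4·(1/2)^4 = 1/4).
Hamilton's rule: n·r·B > C, so the trait is favored while C < n·r·B = 3·0.25·0.18 = 0.135.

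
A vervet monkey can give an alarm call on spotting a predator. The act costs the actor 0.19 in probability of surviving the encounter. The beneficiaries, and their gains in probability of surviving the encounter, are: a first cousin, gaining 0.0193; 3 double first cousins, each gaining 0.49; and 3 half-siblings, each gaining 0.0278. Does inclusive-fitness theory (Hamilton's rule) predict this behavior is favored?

Yes

Hamilton's rule: the trait is favored when the sum of r·B over every recipient exceeds the actor's cost C.
r to a first cousin = 0.125 (first cousins share one grandparent pair — two paths of length 4: r = 2·(1/2)^4 = 1/8).
r to a double first cousin = 1/4 (double first cousins share both grandparent pairs — four paths of length 4: r = 4·(1/2)^4 = 1/4).
r to a half-sibling = 0.25 (half-sibs share one parent — one path of length 2: r = (1/2)^2 = 1/4).
Summing one r·B term per recipient: 1·0.125·0.0193 + 3·0.25·0.49 + 3·0.25·0.0278 = 0.3907625.
0.3907625 > 0.19: the indirect benefit exceeds the cost.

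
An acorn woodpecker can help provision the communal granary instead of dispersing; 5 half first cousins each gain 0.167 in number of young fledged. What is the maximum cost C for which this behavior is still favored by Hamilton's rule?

r to a half first cousin = 1/16 (half first cousins share one grandparent — one path of length 4: r = (1/2)^4 = 1/16).
Hamilton's rule: n·r·B > C, so the trait is favored while C < n·r·B = 5·0.0625·0.167 = 0.0521875.

0.0521875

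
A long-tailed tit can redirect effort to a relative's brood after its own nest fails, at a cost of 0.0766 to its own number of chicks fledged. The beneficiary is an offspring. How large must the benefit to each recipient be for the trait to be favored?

0.1532

r to an offspring = 1/2 (one parent–offspring link: r = (1/2)^1 = 1/2).
Hamilton's rule with n recipients of equal r: n·r·B > C, so B > C/(n·r) = 0.0766/(1·0.5) = 0.1532.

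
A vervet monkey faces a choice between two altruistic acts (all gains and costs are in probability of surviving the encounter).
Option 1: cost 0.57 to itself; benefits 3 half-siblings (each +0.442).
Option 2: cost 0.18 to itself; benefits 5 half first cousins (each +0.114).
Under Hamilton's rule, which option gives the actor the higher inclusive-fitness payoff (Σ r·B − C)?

Option 2

Option 1: r to a half-sibling = 0.25.
Option 1: Σ r·B − C = (3·0.25·0.442) − 0.57 = -0.2385.
Option 2: r to a half first cousin = 0.0625.
Option 2: Σ r·B − C = (5·0.0625·0.114) − 0.18 = -0.144375.
Option 2 has the higher net inclusive-fitness payoff.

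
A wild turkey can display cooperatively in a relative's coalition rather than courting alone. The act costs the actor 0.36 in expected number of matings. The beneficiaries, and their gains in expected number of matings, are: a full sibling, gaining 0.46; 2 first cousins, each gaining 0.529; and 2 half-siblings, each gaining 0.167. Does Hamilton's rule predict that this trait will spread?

Hamilton's rule: the trait is favored when the sum of r·B over every recipient exceeds the actor's cost C.
r to a full sibling = 1/2 (full sibs share both parents — two paths of length 2: r = 2·(1/2)^2 = 1/2).
r to a first cousin = 1/8 (first cousins share one grandparent pair — two paths of length 4: r = 2·(1/2)^4 = 1/8).
r to a half-sibling = 1/4 (half-sibs share one parent — one path of length 2: r = (1/2)^2 = 1/4).
Summing one r·B term per recipient: 1·0.5·0.46 + 2·0.125·0.529 + 2·0.25·0.167 = 0.44575.
0.44575 > 0.36: the indirect benefit exceeds the cost.

Yes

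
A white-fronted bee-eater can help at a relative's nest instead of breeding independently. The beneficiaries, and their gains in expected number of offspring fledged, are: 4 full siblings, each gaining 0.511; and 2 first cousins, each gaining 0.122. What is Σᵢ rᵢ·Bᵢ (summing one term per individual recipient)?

1.0525

r to a full sibling = 1/2 (full sibs share both parents — two paths of length 2: r = 2·(1/2)^2 = 1/2).
r to a first cousin = 1/8 (first cousins share one grandparent pair — two paths of length 4: r = 2·(1/2)^4 = 1/8).
Summing one r·B term per recipient: 4·0.5·0.511 + 2·0.125·0.122 = 1.0525.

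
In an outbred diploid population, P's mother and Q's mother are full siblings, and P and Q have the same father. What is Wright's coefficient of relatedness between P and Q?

0.375

Relatedness sums over independent paths through distinct common ancestors.
P and Q are related in two ways: first cousins through their mothers (r = 1/8) and half-sibs through their shared father (r = 1/4).
r = 1/8 + 1/4 = 0.375.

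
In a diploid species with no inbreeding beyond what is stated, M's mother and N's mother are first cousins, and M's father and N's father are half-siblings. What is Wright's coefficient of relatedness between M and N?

Wright's path rule: contributions from independent ancestry routes add.
M and N are related in two ways: second cousins through their mothers (r = 1/32) and half first cousins through their fathers (r = 1/16).
r = 1/32 + 1/16 = 0.09375.

0.09375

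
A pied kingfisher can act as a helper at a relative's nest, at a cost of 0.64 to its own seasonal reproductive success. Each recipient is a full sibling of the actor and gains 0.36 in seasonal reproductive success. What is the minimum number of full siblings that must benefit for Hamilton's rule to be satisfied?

r to a full sibling = 0.5 (full sibs share both parents — two paths of length 2: r = 2·(1/2)^2 = 1/2).
Hamilton's rule: n·r·B > C  ⇒  n > C/(r·B) = 0.64/(0.5·0.36) = 3.556.
The smallest integer exceeding 3.556 is 4.

4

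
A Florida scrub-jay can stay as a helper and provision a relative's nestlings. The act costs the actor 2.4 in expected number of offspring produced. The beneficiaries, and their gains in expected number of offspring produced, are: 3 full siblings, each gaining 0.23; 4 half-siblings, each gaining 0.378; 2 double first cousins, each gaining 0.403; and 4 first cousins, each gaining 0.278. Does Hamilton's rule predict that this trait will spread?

Hamilton's rule: the trait is favored when the sum of r·B over every recipient exceeds the actor's cost C.
r to a full sibling = 1/2 (full sibs share both parents — two paths of length 2: r = 2·(1/2)^2 = 1/2).
r to a half-sibling = 0.25 (half-sibs share one parent — one path of length 2: r = (1/2)^2 = 1/4).
r to a double first cousin = 0.25 (double first cousins share both grandparent pairs — four paths of length 4: r = 4·(1/2)^4 = 1/4).
r to a first cousin = 0.125 (first cousins share one grandparent pair — two paths of length 4: r = 2·(1/2)^4 = 1/8).
Summing one r·B term per recipient: 3·0.5·0.23 + 4·0.25·0.378 + 2·0.25·0.403 + 4·0.125·0.278 = 1.0635.
1.0635 < 2.4: the indirect benefit is less than the cost.

No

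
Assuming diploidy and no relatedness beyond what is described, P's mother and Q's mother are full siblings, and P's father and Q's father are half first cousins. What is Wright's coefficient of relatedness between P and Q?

0.140625

Wright's path rule: contributions from independent ancestry routes add.
P and Q are related in two ways: first cousins through their mothers (r = 1/8) and half second cousins through their fathers (r = 1/64).
r = 1/8 + 1/64 = 9/64 = 0.140625.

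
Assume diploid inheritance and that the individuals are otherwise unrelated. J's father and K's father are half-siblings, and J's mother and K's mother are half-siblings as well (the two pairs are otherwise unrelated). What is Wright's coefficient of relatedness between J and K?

0.125

With two independent routes of shared ancestry, r is the sum of the two contributions.
J and K are related in two ways: half first cousins through their fathers (r = 1/16) and half first cousins through their mothers (r = 1/16).
r = 1/16 + 1/16 = 1/8 = 0.125.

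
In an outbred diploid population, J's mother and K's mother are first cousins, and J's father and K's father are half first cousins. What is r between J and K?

0.046875

Wright's path rule: contributions from independent ancestry routes add.
J and K are related in two ways: second cousins through their mothers (r = 1/32) and half second cousins through their fathers (r = 1/64).
r = 1/32 + 1/64 = 0.046875.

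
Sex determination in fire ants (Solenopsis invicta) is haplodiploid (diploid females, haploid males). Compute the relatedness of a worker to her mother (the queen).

One meiotic link between diploid queen and diploid daughter: r = 1/2.

0.5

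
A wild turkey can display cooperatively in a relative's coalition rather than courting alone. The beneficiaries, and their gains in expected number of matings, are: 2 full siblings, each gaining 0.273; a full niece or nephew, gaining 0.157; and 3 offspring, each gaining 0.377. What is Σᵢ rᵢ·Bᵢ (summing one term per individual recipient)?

r to a full sibling = 0.5 (full sibs share both parents — two paths of length 2: r = 2·(1/2)^2 = 1/2).
r to a full niece or nephew = 1/4 (full aunt/uncle↔niece/nephew: two paths of length 3 through the shared grandparent pair: r = 2·(1/2)^3 = 1/4).
r to an offspring = 0.5 (one parent–offspring link: r = (1/2)^1 = 1/2).
Summing one r·B term per recipient: 2·0.5·0.273 + 1·0.25·0.157 + 3·0.5·0.377 = 0.87775.

0.87775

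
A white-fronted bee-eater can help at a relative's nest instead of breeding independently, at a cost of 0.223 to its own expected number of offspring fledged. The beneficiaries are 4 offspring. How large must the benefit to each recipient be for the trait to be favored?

0.1115

r to an offspring = 0.5 (one parent–offspring link: r = (1/2)^1 = 1/2).
Hamilton's rule with n recipients of equal r: n·r·B > C, so B > C/(n·r) = 0.223/(4·0.5) = 0.1115.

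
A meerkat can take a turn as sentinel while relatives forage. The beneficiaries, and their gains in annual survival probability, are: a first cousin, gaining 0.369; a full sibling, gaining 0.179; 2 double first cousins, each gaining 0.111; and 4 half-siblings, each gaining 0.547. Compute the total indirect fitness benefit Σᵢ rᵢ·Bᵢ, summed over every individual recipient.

r to a first cousin = 0.125 (first cousins share one grandparent pair — two paths of length 4: r = 2·(1/2)^4 = 1/8).
r to a full sibling = 0.5 (full sibs share both parents — two paths of length 2: r = 2·(1/2)^2 = 1/2).
r to a double first cousin = 1/4 (double first cousins share both grandparent pairs — four paths of length 4: r = 4·(1/2)^4 = 1/4).
r to a half-sibling = 0.25 (half-sibs share one parent — one path of length 2: r = (1/2)^2 = 1/4).
Summing one r·B term per recipient: 1·0.125·0.369 + 1·0.5·0.179 + 2·0.25·0.111 + 4·0.25·0.547 = 0.738125.

0.738125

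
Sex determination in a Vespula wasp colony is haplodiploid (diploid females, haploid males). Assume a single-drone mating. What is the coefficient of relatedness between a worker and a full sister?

0.75

Haplodiploid full sisters inherit their father's entire haploid genome identically (contributing 1/2) and on average half of their mother's contribution (1/2 · 1/2 = 1/4); r = 1/2 + 1/4 = 3/4.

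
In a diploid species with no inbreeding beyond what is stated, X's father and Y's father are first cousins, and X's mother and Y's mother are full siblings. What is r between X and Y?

0.15625

With two independent routes of shared ancestry, r is the sum of the two contributions.
X and Y are related in two ways: second cousins through their fathers (r = 1/32) and first cousins through their mothers (r = 1/8).
r = 1/32 + 1/8 = 5/32 = 0.15625.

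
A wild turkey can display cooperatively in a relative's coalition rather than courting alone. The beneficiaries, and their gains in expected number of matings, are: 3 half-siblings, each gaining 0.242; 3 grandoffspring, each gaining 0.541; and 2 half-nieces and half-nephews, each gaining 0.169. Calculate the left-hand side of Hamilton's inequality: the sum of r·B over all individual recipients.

r to a half-sibling = 1/4 (half-sibs share one parent — one path of length 2: r = (1/2)^2 = 1/4).
r to a grandoffspring = 1/4 (two parent–offspring links: r = (1/2)^2 = 1/4).
r to a half-niece or half-nephew = 0.125 (half-aunt/uncle↔niece/nephew: one path of length 3: r = (1/2)^3 = 1/8).
Summing one r·B term per recipient: 3·0.25·0.242 + 3·0.25·0.541 + 2·0.125·0.169 = 0.6295.

0.6295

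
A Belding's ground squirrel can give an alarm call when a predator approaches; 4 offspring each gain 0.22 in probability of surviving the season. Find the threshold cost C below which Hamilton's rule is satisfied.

0.44

r to an offspring = 1/2 (one parent–offspring link: r = (1/2)^1 = 1/2).
Hamilton's rule: n·r·B > C, so the trait is favored while C < n·r·B = 4·0.5·0.22 = 0.44.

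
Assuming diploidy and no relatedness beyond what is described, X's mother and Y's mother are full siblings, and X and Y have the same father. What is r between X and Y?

With two independent routes of shared ancestry, r is the sum of the two contributions.
X and Y are related in two ways: first cousins through their mothers (r = 1/8) and half-sibs through their shared father (r = 1/4).
r = 1/8 + 1/4 = 3/8 = 0.375.

0.375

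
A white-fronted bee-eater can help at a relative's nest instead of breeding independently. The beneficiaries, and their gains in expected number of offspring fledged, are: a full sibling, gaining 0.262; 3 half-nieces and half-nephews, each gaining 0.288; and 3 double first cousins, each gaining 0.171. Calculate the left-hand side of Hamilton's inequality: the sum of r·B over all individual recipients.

r to a full sibling = 1/2 (full sibs share both parents — two paths of length 2: r = 2·(1/2)^2 = 1/2).
r to a half-niece or half-nephew = 0.125 (half-aunt/uncle↔niece/nephew: one path of length 3: r = (1/2)^3 = 1/8).
r to a double first cousin = 1/4 (double first cousins share both grandparent pairs — four paths of length 4: r = 4·(1/2)^4 = 1/4).
Summing one r·B term per recipient: 1·0.5·0.262 + 3·0.125·0.288 + 3·0.25·0.171 = 0.36725.

0.36725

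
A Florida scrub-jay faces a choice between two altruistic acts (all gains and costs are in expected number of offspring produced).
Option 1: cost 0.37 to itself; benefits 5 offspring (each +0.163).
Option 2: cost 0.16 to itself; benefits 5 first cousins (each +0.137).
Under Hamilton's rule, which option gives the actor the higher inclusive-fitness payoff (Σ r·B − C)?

Option 1: r to an offspring = 0.5.
Option 1: Σ r·B − C = (5·0.5·0.163) − 0.37 = 0.0375.
Option 2: r to a first cousin = 0.125.
Option 2: Σ r·B − C = (5·0.125·0.137) − 0.16 = -0.074375.
Option 1 has the higher net inclusive-fitness payoff.

Option 1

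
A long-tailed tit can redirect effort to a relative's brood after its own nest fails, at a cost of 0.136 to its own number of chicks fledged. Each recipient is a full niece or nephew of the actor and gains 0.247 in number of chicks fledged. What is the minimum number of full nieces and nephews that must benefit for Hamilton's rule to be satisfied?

r to a full niece or nephew = 0.25 (full aunt/uncle↔niece/nephew: two paths of length 3 through the shared grandparent pair: r = 2·(1/2)^3 = 1/4).
Hamilton's rule: n·r·B > C  ⇒  n > C/(r·B) = 0.136/(0.25·0.247) = 2.202.
The smallest integer exceeding 2.202 is 3.

3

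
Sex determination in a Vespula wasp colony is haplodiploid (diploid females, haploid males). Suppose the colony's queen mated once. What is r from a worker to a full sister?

0.75

Haplodiploid full sisters inherit their father's entire haploid genome identically (contributing 1/2) and on average half of their mother's contribution (1/2 · 1/2 = 1/4); r = 1/2 + 1/4 = 3/4.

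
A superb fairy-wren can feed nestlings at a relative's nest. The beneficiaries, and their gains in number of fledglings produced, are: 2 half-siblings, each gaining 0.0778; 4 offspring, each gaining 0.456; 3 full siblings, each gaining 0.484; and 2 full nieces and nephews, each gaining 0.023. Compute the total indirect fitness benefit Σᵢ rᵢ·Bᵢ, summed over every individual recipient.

1.6884

r to a half-sibling = 1/4 (half-sibs share one parent — one path of length 2: r = (1/2)^2 = 1/4).
r to an offspring = 1/2 (one parent–offspring link: r = (1/2)^1 = 1/2).
r to a full sibling = 1/2 (full sibs share both parents — two paths of length 2: r = 2·(1/2)^2 = 1/2).
r to a full niece or nephew = 1/4 (full aunt/uncle↔niece/nephew: two paths of length 3 through the shared grandparent pair: r = 2·(1/2)^3 = 1/4).
Summing one r·B term per recipient: 2·0.25·0.0778 + 4·0.5·0.456 + 3·0.5·0.484 + 2·0.25·0.023 = 1.6884.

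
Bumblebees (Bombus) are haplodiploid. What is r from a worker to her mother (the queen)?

0.5

One meiotic link between diploid queen and diploid daughter: r = 1/2.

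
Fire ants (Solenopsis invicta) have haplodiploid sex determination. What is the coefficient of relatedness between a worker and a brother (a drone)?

0.25

Her haploid brother carries none of their father's genes and a random half of their mother's genome; that half matches the maternal half of her own genome with probability 1/2: r = 1/2 · 1/2 = 1/4.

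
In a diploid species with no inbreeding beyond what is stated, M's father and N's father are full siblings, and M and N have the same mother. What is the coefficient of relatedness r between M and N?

0.375

Relatedness sums over independent paths through distinct common ancestors.
M and N are related in two ways: first cousins through their fathers (r = 1/8) and half-sibs through their shared mother (r = 1/4).
r = 1/8 + 1/4 = 0.375.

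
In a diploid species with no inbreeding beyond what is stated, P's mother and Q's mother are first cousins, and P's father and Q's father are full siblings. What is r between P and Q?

0.15625

Relatedness sums over independent paths through distinct common ancestors.
P and Q are related in two ways: second cousins through their mothers (r = 1/32) and first cousins through their fathers (r = 1/8).
r = 1/32 + 1/8 = 0.15625.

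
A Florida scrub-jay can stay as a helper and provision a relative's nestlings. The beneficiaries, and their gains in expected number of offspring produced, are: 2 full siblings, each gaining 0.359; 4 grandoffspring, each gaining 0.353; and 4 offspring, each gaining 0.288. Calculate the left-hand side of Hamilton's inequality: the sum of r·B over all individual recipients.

r to a full sibling = 0.5 (full sibs share both parents — two paths of length 2: r = 2·(1/2)^2 = 1/2).
r to a grandoffspring = 1/4 (two parent–offspring links: r = (1/2)^2 = 1/4).
r to an offspring = 1/2 (one parent–offspring link: r = (1/2)^1 = 1/2).
Summing one r·B term per recipient: 2·0.5·0.359 + 4·0.25·0.353 + 4·0.5·0.288 = 1.288.

1.288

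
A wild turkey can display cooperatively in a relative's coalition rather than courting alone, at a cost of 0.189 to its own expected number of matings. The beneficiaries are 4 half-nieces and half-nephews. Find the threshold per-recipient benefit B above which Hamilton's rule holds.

0.378

r to a half-niece or half-nephew = 1/8 (half-aunt/uncle↔niece/nephew: one path of length 3: r = (1/2)^3 = 1/8).
Hamilton's rule with n recipients of equal r: n·r·B > C, so B > C/(n·r) = 0.189/(4·0.125) = 0.378.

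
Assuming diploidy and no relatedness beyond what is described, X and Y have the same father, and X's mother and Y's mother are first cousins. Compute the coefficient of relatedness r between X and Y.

Relatedness sums over independent paths through distinct common ancestors.
X and Y are related in two ways: half-sibs through their shared father (r = 1/4) and second cousins through their mothers (r = 1/32).
r = 1/4 + 1/32 = 0.28125.

0.28125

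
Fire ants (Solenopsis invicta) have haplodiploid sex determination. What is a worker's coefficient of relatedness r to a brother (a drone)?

Her haploid brother carries none of their father's genes and a random half of their mother's genome; that half matches the maternal half of her own genome with probability 1/2: r = 1/2 · 1/2 = 1/4.

0.25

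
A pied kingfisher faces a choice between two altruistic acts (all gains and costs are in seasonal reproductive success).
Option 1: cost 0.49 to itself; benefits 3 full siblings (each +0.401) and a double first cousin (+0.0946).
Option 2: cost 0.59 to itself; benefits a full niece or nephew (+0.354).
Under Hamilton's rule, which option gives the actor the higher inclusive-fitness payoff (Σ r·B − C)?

Option 1

Option 1: r to a full sibling = 0.5.
Option 1: r to a double first cousin = 0.25.
Option 1: Σ r·B − C = (3·0.5·0.401 + 1·0.25·0.0946) − 0.49 = 0.13515.
Option 2: r to a full niece or nephew = 0.25.
Option 2: Σ r·B − C = (1·0.25·0.354) − 0.59 = -0.5015.
Option 1 has the higher net inclusive-fitness payoff.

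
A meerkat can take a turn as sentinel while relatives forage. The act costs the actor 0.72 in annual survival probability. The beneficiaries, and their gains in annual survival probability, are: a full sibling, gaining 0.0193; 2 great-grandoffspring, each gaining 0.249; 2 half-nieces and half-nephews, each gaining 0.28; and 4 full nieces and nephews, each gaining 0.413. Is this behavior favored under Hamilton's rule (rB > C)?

Hamilton's rule: the trait is favored when the sum of r·B over every recipient exceeds the actor's cost C.
r to a full sibling = 1/2 (full sibs share both parents — two paths of length 2: r = 2·(1/2)^2 = 1/2).
r to a great-grandoffspring = 1/8 (three parent–offspring links: r = (1/2)^3 = 1/8).
r to a half-niece or half-nephew = 1/8 (half-aunt/uncle↔niece/nephew: one path of length 3: r = (1/2)^3 = 1/8).
r to a full niece or nephew = 0.25 (full aunt/uncle↔niece/nephew: two paths of length 3 through the shared grandparent pair: r = 2·(1/2)^3 = 1/4).
Summing one r·B term per recipient: 1·0.5·0.0193 + 2·0.125·0.249 + 2·0.125·0.28 + 4·0.25·0.413 = 0.5549.
0.5549 < 0.72: the indirect benefit is less than the cost.

No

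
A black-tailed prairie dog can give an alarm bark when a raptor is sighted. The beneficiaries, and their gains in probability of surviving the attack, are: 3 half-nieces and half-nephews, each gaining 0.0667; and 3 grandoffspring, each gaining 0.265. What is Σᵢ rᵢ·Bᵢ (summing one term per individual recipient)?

0.2237625

r to a half-niece or half-nephew = 0.125 (half-aunt/uncle↔niece/nephew: one path of length 3: r = (1/2)^3 = 1/8).
r to a grandoffspring = 0.25 (two parent–offspring links: r = (1/2)^2 = 1/4).
Summing one r·B term per recipient: 3·0.125·0.0667 + 3·0.25·0.265 = 0.2237625.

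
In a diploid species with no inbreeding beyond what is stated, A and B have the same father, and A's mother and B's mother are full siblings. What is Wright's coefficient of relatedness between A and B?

Relatedness sums over independent paths through distinct common ancestors.
A and B are related in two ways: half-sibs through their shared father (r = 1/4) and first cousins through their mothers (r = 1/8).
r = 1/4 + 1/8 = 0.375.

0.375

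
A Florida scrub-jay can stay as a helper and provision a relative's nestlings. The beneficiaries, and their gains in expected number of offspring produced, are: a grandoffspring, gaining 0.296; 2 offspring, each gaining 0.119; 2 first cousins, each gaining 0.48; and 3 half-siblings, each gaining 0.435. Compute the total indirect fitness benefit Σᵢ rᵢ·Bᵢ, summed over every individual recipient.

r to a grandoffspring = 1/4 (two parent–offspring links: r = (1/2)^2 = 1/4).
r to an offspring = 1/2 (one parent–offspring link: r = (1/2)^1 = 1/2).
r to a first cousin = 1/8 (first cousins share one grandparent pair — two paths of length 4: r = 2·(1/2)^4 = 1/8).
r to a half-sibling = 0.25 (half-sibs share one parent — one path of length 2: r = (1/2)^2 = 1/4).
Summing one r·B term per recipient: 1·0.25·0.296 + 2·0.5·0.119 + 2·0.125·0.48 + 3·0.25·0.435 = 0.63925.

0.63925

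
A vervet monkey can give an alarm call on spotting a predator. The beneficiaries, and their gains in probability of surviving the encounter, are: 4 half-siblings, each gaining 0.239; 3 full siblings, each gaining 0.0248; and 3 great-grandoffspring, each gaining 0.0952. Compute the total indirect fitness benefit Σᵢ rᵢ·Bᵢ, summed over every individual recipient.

0.3119

r to a half-sibling = 0.25 (half-sibs share one parent — one path of length 2: r = (1/2)^2 = 1/4).
r to a full sibling = 1/2 (full sibs share both parents — two paths of length 2: r = 2·(1/2)^2 = 1/2).
r to a great-grandoffspring = 1/8 (three parent–offspring links: r = (1/2)^3 = 1/8).
Summing one r·B term per recipient: 4·0.25·0.239 + 3·0.5·0.0248 + 3·0.125·0.0952 = 0.3119.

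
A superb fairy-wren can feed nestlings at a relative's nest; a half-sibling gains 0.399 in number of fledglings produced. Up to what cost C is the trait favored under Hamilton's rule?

r to a half-sibling = 1/4 (half-sibs share one parent — one path of length 2: r = (1/2)^2 = 1/4).
Hamilton's rule: n·r·B > C, so the trait is favored while C < n·r·B = 1·0.25·0.399 = 0.09975.

0.09975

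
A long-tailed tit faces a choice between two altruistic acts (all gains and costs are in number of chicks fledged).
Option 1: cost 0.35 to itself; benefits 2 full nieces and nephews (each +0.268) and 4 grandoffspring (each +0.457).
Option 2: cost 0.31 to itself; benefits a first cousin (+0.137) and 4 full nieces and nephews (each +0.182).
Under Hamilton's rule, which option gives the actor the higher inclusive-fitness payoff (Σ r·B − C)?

Option 1

Option 1: r to a full niece or nephew = 0.25.
Option 1: r to a grandoffspring = 0.25.
Option 1: Σ r·B − C = (2·0.25·0.268 + 4·0.25·0.457) − 0.35 = 0.241.
Option 2: r to a first cousin = 0.125.
Option 2: r to a full niece or nephew = 0.25.
Option 2: Σ r·B − C = (1·0.125·0.137 + 4·0.25·0.182) − 0.31 = -0.110875.
Option 1 has the higher net inclusive-fitness payoff.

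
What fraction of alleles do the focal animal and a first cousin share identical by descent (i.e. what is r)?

First cousins share one grandparent pair — two paths of length 4: r = 2·(1/2)^4 = 1/8.

0.125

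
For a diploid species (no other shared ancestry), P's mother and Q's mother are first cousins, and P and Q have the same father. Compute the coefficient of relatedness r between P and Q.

0.28125

Relatedness sums over independent paths through distinct common ancestors.
P and Q are related in two ways: second cousins through their mothers (r = 1/32) and half-sibs through their shared father (r = 1/4).
r = 1/32 + 1/4 = 9/32 = 0.28125.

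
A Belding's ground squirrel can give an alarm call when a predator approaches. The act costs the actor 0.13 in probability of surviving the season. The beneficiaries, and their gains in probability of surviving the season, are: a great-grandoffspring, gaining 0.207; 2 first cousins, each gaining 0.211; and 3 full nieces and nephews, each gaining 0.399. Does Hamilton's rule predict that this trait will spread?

Yes

Hamilton's rule: the trait is favored when the sum of r·B over every recipient exceeds the actor's cost C.
r to a great-grandoffspring = 1/8 (three parent–offspring links: r = (1/2)^3 = 1/8).
r to a first cousin = 1/8 (first cousins share one grandparent pair — two paths of length 4: r = 2·(1/2)^4 = 1/8).
r to a full niece or nephew = 0.25 (full aunt/uncle↔niece/nephew: two paths of length 3 through the shared grandparent pair: r = 2·(1/2)^3 = 1/4).
Summing one r·B term per recipient: 1·0.125·0.207 + 2·0.125·0.211 + 3·0.25·0.399 = 0.377875.
0.377875 > 0.13: the indirect benefit exceeds the cost.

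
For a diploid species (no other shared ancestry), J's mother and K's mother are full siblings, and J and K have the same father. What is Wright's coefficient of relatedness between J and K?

Relatedness sums over independent paths through distinct common ancestors.
J and K are related in two ways: first cousins through their mothers (r = 1/8) and half-sibs through their shared father (r = 1/4).
r = 1/8 + 1/4 = 3/8 = 0.375.

0.375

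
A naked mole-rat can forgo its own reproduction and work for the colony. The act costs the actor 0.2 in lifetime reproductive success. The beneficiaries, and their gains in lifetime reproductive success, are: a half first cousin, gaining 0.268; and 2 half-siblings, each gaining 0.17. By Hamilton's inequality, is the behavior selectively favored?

No

Hamilton's rule: the trait is favored when the sum of r·B over every recipient exceeds the actor's cost C.
r to a half first cousin = 1/16 (half first cousins share one grandparent — one path of length 4: r = (1/2)^4 = 1/16).
r to a half-sibling = 1/4 (half-sibs share one parent — one path of length 2: r = (1/2)^2 = 1/4).
Summing one r·B term per recipient: 1·0.0625·0.268 + 2·0.25·0.17 = 0.10175.
0.10175 < 0.2: the indirect benefit is less than the cost.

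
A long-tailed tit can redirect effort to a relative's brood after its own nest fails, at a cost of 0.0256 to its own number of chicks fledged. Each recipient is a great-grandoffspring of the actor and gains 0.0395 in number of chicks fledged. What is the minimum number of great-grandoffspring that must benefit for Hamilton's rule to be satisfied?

r to a great-grandoffspring = 1/8 (three parent–offspring links: r = (1/2)^3 = 1/8).
Hamilton's rule: n·r·B > C  ⇒  n > C/(r·B) = 0.0256/(0.125·0.0395) = 5.185.
The smallest integer exceeding 5.185 is 6.

6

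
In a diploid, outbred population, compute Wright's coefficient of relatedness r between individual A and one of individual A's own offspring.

0.5

Each parent–offspring link contributes a factor of 1/2, and independent paths through distinct common ancestors add.
One parent–offspring link: r = (1/2)^1 = 1/2.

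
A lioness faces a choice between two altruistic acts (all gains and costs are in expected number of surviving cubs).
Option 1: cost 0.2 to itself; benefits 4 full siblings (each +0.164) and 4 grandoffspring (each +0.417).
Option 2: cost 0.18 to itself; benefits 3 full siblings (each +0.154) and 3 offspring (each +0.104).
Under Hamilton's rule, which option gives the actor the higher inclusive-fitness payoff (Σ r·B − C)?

Option 1

Option 1: r to a full sibling = 0.5.
Option 1: r to a grandoffspring = 0.25.
Option 1: Σ r·B − C = (4·0.5·0.164 + 4·0.25·0.417) − 0.2 = 0.545.
Option 2: r to a full sibling = 0.5.
Option 2: r to an offspring = 0.5.
Option 2: Σ r·B − C = (3·0.5·0.154 + 3·0.5·0.104) − 0.18 = 0.207.
Option 1 has the higher net inclusive-fitness payoff.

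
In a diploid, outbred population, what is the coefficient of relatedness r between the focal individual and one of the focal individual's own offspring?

Each parent–offspring link contributes a factor of 1/2, and independent paths through distinct common ancestors add.
One parent–offspring link: r = (1/2)^1 = 1/2.

0.5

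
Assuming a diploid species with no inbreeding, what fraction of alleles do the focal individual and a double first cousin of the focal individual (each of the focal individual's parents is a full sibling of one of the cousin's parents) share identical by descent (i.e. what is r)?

Each parent–offspring link contributes a factor of 1/2, and independent paths through distinct common ancestors add.
Double first cousins share both grandparent pairs — four paths of length 4: r = 4·(1/2)^4 = 1/4.

0.25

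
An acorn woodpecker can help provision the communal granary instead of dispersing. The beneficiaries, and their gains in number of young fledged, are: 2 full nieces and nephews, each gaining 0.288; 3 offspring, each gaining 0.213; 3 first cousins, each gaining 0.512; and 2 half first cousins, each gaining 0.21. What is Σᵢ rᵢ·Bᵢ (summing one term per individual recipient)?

r to a full niece or nephew = 1/4 (full aunt/uncle↔niece/nephew: two paths of length 3 through the shared grandparent pair: r = 2·(1/2)^3 = 1/4).
r to an offspring = 0.5 (one parent–offspring link: r = (1/2)^1 = 1/2).
r to a first cousin = 0.125 (first cousins share one grandparent pair — two paths of length 4: r = 2·(1/2)^4 = 1/8).
r to a half first cousin = 0.0625 (half first cousins share one grandparent — one path of length 4: r = (1/2)^4 = 1/16).
Summing one r·B term per recipient: 2·0.25·0.288 + 3·0.5·0.213 + 3·0.125·0.512 + 2·0.0625·0.21 = 0.68175.

0.68175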